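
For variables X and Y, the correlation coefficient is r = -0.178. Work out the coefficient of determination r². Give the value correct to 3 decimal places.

r² = (-0.178)² = 0.032

0.032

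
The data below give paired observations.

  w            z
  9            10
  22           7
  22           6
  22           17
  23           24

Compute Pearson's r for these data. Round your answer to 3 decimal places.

n = 5, Σw = 98, Σz = 64, Σw² = 2062, Σz² = 1050, Σwz = 1302
nΣwz − ΣwΣz = 6510 − 6272 = 238
nΣw² − (Σw)² = 10310 − 9604 = 706; nΣz² − (Σz)² = 5250 − 4096 = 1154
r = 238 / √(706 × 1154) = 238 / 902.6206 ≈ 0.264

0.264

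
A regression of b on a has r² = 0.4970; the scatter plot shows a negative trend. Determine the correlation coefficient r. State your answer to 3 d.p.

-0.705

|r| = √0.4970 = 0.705
The association is negative, so r = −0.705.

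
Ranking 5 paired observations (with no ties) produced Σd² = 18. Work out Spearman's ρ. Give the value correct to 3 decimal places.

0.100

ρ = 1 − 6Σd² / [n(n²−1)] = 1 − 6×18 / (5×24)
  = 1 − 108/120 = 1 − 0.9000 ≈ 0.100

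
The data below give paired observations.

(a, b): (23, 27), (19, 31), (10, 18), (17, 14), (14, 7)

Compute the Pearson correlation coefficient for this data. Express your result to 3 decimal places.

n = 5, Σa = 83, Σb = 97, Σa² = 1475, Σb² = 2259, Σab = 1726
nΣab − ΣaΣb = 8630 − 8051 = 579
nΣa² − (Σa)² = 7375 − 6889 = 486; nΣb² − (Σb)² = 11295 − 9409 = 1886
r = 579 / √(486 × 1886) = 579 / 957.3902 ≈ 0.605

0.605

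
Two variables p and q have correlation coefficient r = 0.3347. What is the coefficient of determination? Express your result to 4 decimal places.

0.1120

r² = (0.3347)² = 0.1120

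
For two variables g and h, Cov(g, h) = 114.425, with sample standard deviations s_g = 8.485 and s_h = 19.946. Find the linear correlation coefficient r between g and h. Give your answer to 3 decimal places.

0.676

r = Cov(g,h) / (s_g · s_h) = 114.425 / (8.485 × 19.946)
  = 114.425 / 169.2418 ≈ 0.676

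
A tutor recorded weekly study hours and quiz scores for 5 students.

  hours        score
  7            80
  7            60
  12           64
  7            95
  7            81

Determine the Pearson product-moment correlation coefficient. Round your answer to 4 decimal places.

-0.4737

n = 5, Σx = 40, Σy = 380, Σx² = 340, Σy² = 29682, Σxy = 2980
nΣxy − ΣxΣy = 14900 − 15200 = -300
nΣx² − (Σx)² = 1700 − 1600 = 100; nΣy² − (Σy)² = 148410 − 144400 = 4010
r = -300 / √(100 × 4010) = -300 / 633.2456 ≈ -0.4737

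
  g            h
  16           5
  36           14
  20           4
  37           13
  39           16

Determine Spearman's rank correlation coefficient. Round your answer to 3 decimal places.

Rank g: 1, 3, 2, 4, 5
Rank h: 2, 4, 1, 3, 5
d = rank(g) − rank(h): -1, -1, 1, 1, 0; Σd² = 4
ρ = 1 − 6Σd² / [n(n²−1)] = 1 − 6×4 / (5×24) = 1 − 24/120 ≈ 0.800

0.800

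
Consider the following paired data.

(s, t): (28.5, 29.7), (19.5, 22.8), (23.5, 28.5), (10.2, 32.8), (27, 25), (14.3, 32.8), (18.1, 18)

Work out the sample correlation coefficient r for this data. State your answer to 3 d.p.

n = 7, Σs = 141.1, Σt = 189.6, Σs² = 3109.89, Σt² = 5314.86, Σst = 3765.2
nΣst − ΣsΣt = 26356.4 − 26752.56 = -396.16
nΣs² − (Σs)² = 21769.23 − 19909.21 = 1860.02; nΣt² − (Σt)² = 37204.02 − 35948.16 = 1255.86
r = -396.16 / √(1860.02 × 1255.86) = -396.16 / 1528.3732 ≈ -0.259

-0.259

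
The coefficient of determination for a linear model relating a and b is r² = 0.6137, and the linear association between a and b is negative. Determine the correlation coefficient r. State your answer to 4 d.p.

-0.7834

|r| = √0.6137 = 0.7834
The association is negative, so r = −0.7834.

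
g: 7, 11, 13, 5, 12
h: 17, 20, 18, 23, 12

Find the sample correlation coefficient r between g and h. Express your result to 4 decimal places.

-0.5733

n = 5, Σg = 48, Σh = 90, Σg² = 508, Σh² = 1686, Σgh = 832
nΣgh − ΣgΣh = 4160 − 4320 = -160
nΣg² − (Σg)² = 2540 − 2304 = 236; nΣh² − (Σh)² = 8430 − 8100 = 330
r = -160 / √(236 × 330) = -160 / 279.0699 ≈ -0.5733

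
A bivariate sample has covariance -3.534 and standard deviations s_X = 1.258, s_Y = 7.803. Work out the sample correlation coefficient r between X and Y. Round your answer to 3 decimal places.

-0.360

r = Cov(X,Y) / (s_X · s_Y) = -3.534 / (1.258 × 7.803)
  = -3.534 / 9.8162 ≈ -0.360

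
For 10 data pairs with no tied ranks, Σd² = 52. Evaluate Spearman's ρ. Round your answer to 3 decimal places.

ρ = 1 − 6Σd² / [n(n²−1)] = 1 − 6×52 / (10×99)
  = 1 − 312/990 = 1 − 0.3152 ≈ 0.685

0.685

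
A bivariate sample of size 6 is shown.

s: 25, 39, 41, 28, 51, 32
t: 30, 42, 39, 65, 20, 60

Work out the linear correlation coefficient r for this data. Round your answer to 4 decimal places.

-0.5670

n = 6, Σs = 216, Σt = 256, Σs² = 8236, Σt² = 12410, Σst = 8747
nΣst − ΣsΣt = 52482 − 55296 = -2814
nΣs² − (Σs)² = 49416 − 46656 = 2760; nΣt² − (Σt)² = 74460 − 65536 = 8924
r = -2814 / √(2760 × 8924) = -2814 / 4962.8863 ≈ -0.5670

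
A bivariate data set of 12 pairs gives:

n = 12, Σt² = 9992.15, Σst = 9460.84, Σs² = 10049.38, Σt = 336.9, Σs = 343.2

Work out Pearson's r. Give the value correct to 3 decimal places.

r = (nΣst − ΣsΣt) / √[(nΣs² − (Σs)²)(nΣt² − (Σt)²)]
Numerator: 12×9460.84 − 343.2×336.9 = -2094
Denominator: √[(120592.56 − 117786.24)(119905.8 − 113501.61)] = √[2806.32 × 6404.19] = 4239.3639
r = -2094 / 4239.3639 ≈ -0.494

-0.494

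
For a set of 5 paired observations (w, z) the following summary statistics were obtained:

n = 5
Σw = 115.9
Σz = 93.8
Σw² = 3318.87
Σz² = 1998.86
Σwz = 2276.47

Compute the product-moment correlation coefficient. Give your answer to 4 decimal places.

0.2628

r = (nΣwz − ΣwΣz) / √[(nΣw² − (Σw)²)(nΣz² − (Σz)²)]
Numerator: 5×2276.47 − 115.9×93.8 = 510.93
Denominator: √[(16594.35 − 13432.81)(9994.3 − 8798.44)] = √[3161.54 × 1195.86] = 1944.4175
r = 510.93 / 1944.4175 ≈ 0.2628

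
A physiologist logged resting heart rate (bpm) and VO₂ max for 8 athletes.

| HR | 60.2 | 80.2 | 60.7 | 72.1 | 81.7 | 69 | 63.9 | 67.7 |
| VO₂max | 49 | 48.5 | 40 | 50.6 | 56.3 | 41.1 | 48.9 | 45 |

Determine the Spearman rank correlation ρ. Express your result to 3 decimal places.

Rank HR: 1, 7, 2, 6, 8, 5, 3, 4
Rank VO₂max: 6, 4, 1, 7, 8, 2, 5, 3
d = rank(HR) − rank(VO₂max): -5, 3, 1, -1, 0, 3, -2, 1; Σd² = 50
ρ = 1 − 6Σd² / [n(n²−1)] = 1 − 6×50 / (8×63) = 1 − 300/504 ≈ 0.405

0.405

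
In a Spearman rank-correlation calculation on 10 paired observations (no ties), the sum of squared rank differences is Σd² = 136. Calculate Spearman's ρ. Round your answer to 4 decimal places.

0.1758

ρ = 1 − 6Σd² / [n(n²−1)] = 1 − 6×136 / (10×99)
  = 1 − 816/990 = 1 − 0.82424 ≈ 0.1758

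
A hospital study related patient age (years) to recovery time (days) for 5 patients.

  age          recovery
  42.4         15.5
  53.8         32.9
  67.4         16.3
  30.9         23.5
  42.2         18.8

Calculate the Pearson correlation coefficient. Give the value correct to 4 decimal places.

-0.0507

n = 5, Σx = 236.7, Σy = 107, Σx² = 11970.61, Σy² = 2494.04, Σxy = 5045.35
nΣxy − ΣxΣy = 25226.75 − 25326.9 = -100.15
nΣx² − (Σx)² = 59853.05 − 56026.89 = 3826.16; nΣy² − (Σy)² = 12470.2 − 11449 = 1021.2
r = -100.15 / √(3826.16 × 1021.2) = -100.15 / 1976.6827 ≈ -0.0507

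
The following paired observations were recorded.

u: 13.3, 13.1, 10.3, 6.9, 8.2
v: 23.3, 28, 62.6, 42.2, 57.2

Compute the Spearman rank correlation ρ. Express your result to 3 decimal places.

Rank u: 5, 4, 3, 1, 2
Rank v: 1, 2, 5, 3, 4
d = rank(u) − rank(v): 4, 2, -2, -2, -2; Σd² = 32
ρ = 1 − 6Σd² / [n(n²−1)] = 1 − 6×32 / (5×24) = 1 − 192/120 ≈ -0.600

-0.600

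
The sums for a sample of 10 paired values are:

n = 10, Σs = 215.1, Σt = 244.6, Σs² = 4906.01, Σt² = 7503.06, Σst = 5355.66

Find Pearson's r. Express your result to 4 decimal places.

r = (nΣst − ΣsΣt) / √[(nΣs² − (Σs)²)(nΣt² − (Σt)²)]
Numerator: 10×5355.66 − 215.1×244.6 = 943.14
Denominator: √[(49060.1 − 46268.01)(75030.6 − 59829.16)] = √[2792.09 × 15201.44] = 6514.8898
r = 943.14 / 6514.8898 ≈ 0.1448

0.1448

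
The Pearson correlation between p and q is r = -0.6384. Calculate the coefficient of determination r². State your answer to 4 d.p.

r² = (-0.6384)² = 0.4076

0.4076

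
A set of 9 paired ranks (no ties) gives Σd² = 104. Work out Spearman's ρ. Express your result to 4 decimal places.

0.1333

ρ = 1 − 6Σd² / [n(n²−1)] = 1 − 6×104 / (9×80)
  = 1 − 624/720 = 1 − 0.86667 ≈ 0.1333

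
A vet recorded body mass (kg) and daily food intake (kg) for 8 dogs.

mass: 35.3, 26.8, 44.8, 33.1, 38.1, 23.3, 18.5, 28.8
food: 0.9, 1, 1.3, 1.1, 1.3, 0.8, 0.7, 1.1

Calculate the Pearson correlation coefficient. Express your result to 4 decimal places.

n = 8, Σx = 248.7, Σy = 8.2, Σx² = 8233.17, Σy² = 8.74, Σxy = 266.02
nΣxy − ΣxΣy = 2128.16 − 2039.34 = 88.82
nΣx² − (Σx)² = 65865.36 − 61851.69 = 4013.67; nΣy² − (Σy)² = 69.92 − 67.24 = 2.68
r = 88.82 / √(4013.67 × 2.68) = 88.82 / 103.7142 ≈ 0.8564

0.8564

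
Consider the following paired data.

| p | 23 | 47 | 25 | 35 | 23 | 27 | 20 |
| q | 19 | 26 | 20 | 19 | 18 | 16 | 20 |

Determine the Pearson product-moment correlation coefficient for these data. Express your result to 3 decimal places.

0.728

n = 7, Σp = 200, Σq = 138, Σp² = 6246, Σq² = 2778, Σpq = 4070
nΣpq − ΣpΣq = 28490 − 27600 = 890
nΣp² − (Σp)² = 43722 − 40000 = 3722; nΣq² − (Σq)² = 19446 − 19044 = 402
r = 890 / √(3722 × 402) = 890 / 1223.2105 ≈ 0.728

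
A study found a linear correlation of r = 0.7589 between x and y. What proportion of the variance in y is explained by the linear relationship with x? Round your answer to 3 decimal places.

r² = (0.7589)² = 0.576

0.576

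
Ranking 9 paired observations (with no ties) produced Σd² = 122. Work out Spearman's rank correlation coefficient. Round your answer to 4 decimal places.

-0.0167

ρ = 1 − 6Σd² / [n(n²−1)] = 1 − 6×122 / (9×80)
  = 1 − 732/720 = 1 − 1.01667 ≈ -0.0167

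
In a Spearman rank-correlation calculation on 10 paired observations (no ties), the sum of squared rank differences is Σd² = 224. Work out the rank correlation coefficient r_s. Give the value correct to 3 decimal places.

-0.358

ρ = 1 − 6Σd² / [n(n²−1)] = 1 − 6×224 / (10×99)
  = 1 − 1344/990 = 1 − 1.3576 ≈ -0.358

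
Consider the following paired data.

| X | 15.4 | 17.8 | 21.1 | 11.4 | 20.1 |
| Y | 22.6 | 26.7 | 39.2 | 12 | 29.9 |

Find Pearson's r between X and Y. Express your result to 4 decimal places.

n = 5, ΣX = 85.8, ΣY = 130.4, ΣX² = 1533.18, ΣY² = 3798.3, ΣXY = 2388.21
nΣXY − ΣXΣY = 11941.05 − 11188.32 = 752.73
nΣX² − (ΣX)² = 7665.9 − 7361.64 = 304.26; nΣY² − (ΣY)² = 18991.5 − 17004.16 = 1987.34
r = 752.73 / √(304.26 × 1987.34) = 752.73 / 777.6041 ≈ 0.9680

0.9680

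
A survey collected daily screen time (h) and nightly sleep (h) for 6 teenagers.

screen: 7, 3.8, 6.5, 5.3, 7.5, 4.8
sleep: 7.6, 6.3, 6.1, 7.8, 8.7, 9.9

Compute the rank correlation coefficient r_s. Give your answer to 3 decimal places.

0.086

Rank screen: 5, 1, 4, 3, 6, 2
Rank sleep: 3, 2, 1, 4, 5, 6
d = rank(screen) − rank(sleep): 2, -1, 3, -1, 1, -4; Σd² = 32
ρ = 1 − 6Σd² / [n(n²−1)] = 1 − 6×32 / (6×35) = 1 − 192/210 ≈ 0.086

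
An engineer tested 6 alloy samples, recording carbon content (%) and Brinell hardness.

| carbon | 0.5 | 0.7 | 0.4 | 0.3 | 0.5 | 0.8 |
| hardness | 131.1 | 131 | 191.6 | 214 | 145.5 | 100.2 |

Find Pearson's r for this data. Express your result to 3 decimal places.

n = 6, Σx = 3.2, Σy = 913.4, Σx² = 1.88, Σy² = 148065.06, Σxy = 451
nΣxy − ΣxΣy = 2706 − 2922.88 = -216.88
nΣx² − (Σx)² = 11.28 − 10.24 = 1.04; nΣy² − (Σy)² = 888390.36 − 834299.56 = 54090.8
r = -216.88 / √(1.04 × 54090.8) = -216.88 / 237.1802 ≈ -0.914

-0.914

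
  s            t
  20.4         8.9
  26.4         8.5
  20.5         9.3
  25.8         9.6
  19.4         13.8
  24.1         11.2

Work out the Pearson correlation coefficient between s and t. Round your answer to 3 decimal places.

-0.453

n = 6, Σs = 136.6, Σt = 61.3, Σs² = 3156.18, Σt² = 645.99, Σst = 1381.93
nΣst − ΣsΣt = 8291.58 − 8373.58 = -82
nΣs² − (Σs)² = 18937.08 − 18659.56 = 277.52; nΣt² − (Σt)² = 3875.94 − 3757.69 = 118.25
r = -82 / √(277.52 × 118.25) = -82 / 181.1539 ≈ -0.453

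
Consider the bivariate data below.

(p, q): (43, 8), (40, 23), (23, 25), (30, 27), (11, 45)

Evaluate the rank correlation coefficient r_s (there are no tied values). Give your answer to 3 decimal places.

-0.900

Rank p: 5, 4, 2, 3, 1
Rank q: 1, 2, 3, 4, 5
d = rank(p) − rank(q): 4, 2, -1, -1, -4; Σd² = 38
ρ = 1 − 6Σd² / [n(n²−1)] = 1 − 6×38 / (5×24) = 1 − 228/120 ≈ -0.900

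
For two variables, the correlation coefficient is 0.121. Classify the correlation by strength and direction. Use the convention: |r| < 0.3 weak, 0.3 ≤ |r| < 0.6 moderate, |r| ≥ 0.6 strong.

r = 0.121 > 0 so the relationship is positive.
|r| = 0.121, which falls in the weak range.

weak positive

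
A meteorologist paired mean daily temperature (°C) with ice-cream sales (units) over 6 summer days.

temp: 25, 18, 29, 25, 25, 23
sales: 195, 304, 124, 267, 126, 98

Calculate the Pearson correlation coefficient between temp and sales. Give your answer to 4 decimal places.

-0.5909

n = 6, Σx = 145, Σy = 1114, Σx² = 3569, Σy² = 242586, Σxy = 26022
nΣxy − ΣxΣy = 156132 − 161530 = -5398
nΣx² − (Σx)² = 21414 − 21025 = 389; nΣy² − (Σy)² = 1455516 − 1240996 = 214520
r = -5398 / √(389 × 214520) = -5398 / 9135.0030 ≈ -0.5909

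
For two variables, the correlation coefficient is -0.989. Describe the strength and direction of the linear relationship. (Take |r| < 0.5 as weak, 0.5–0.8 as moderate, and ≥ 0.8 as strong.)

r = -0.989 < 0 so the relationship is negative.
|r| = 0.989, which falls in the strong range.

strong negative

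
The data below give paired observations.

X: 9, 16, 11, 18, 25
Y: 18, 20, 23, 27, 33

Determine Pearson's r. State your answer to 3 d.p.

n = 5, ΣX = 79, ΣY = 121, ΣX² = 1407, ΣY² = 3071, ΣXY = 2046
nΣXY − ΣXΣY = 10230 − 9559 = 671
nΣX² − (ΣX)² = 7035 − 6241 = 794; nΣY² − (ΣY)² = 15355 − 14641 = 714
r = 671 / √(794 × 714) = 671 / 752.9382 ≈ 0.891

0.891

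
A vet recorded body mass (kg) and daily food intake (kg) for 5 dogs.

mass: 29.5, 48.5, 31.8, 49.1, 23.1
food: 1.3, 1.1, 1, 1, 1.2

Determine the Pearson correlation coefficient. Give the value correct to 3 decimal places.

n = 5, Σx = 182, Σy = 5.6, Σx² = 7178.16, Σy² = 6.34, Σxy = 200.32
nΣxy − ΣxΣy = 1001.6 − 1019.2 = -17.6
nΣx² − (Σx)² = 35890.8 − 33124 = 2766.8; nΣy² − (Σy)² = 31.7 − 31.36 = 0.34
r = -17.6 / √(2766.8 × 0.34) = -17.6 / 30.6710 ≈ -0.574

-0.574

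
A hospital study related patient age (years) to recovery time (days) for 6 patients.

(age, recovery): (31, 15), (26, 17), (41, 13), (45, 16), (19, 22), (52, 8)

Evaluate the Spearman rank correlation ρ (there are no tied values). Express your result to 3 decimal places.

Rank age: 3, 2, 4, 5, 1, 6
Rank recovery: 3, 5, 2, 4, 6, 1
d = rank(age) − rank(recovery): 0, -3, 2, 1, -5, 5; Σd² = 64
ρ = 1 − 6Σd² / [n(n²−1)] = 1 − 6×64 / (6×35) = 1 − 384/210 ≈ -0.829

-0.829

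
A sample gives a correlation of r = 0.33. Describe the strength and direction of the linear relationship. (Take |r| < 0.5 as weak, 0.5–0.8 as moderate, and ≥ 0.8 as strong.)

weak positive

r = 0.33 > 0 so the relationship is positive.
|r| = 0.33, which falls in the weak range.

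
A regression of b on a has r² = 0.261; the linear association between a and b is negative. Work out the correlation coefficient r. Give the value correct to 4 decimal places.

|r| = √0.261 = 0.5109
The association is negative, so r = −0.5109.

-0.5109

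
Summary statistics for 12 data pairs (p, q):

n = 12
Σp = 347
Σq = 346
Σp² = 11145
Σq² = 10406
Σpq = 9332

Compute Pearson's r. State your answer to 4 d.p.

r = (nΣpq − ΣpΣq) / √[(nΣp² − (Σp)²)(nΣq² − (Σq)²)]
Numerator: 12×9332 − 347×346 = -8078
Denominator: √[(133740 − 120409)(124872 − 119716)] = √[13331 × 5156] = 8290.6354
r = -8078 / 8290.6354 ≈ -0.9744

-0.9744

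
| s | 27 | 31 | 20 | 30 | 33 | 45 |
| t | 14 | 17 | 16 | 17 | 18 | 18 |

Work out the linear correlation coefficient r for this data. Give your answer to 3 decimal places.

n = 6, Σs = 186, Σt = 100, Σs² = 6104, Σt² = 1678, Σst = 3139
nΣst − ΣsΣt = 18834 − 18600 = 234
nΣs² − (Σs)² = 36624 − 34596 = 2028; nΣt² − (Σt)² = 10068 − 10000 = 68
r = 234 / √(2028 × 68) = 234 / 371.3543 ≈ 0.630

0.630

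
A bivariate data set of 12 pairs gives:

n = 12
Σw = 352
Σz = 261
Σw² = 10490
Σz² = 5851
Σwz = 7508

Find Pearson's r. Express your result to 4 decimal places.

-0.8737

r = (nΣwz − ΣwΣz) / √[(nΣw² − (Σw)²)(nΣz² − (Σz)²)]
Numerator: 12×7508 − 352×261 = -1776
Denominator: √[(125880 − 123904)(70212 − 68121)] = √[1976 × 2091] = 2032.6869
r = -1776 / 2032.6869 ≈ -0.8737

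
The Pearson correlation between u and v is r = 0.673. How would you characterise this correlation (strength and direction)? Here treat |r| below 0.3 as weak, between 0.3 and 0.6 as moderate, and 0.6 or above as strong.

strong positive

r = 0.673 > 0 so the relationship is positive.
|r| = 0.673, which falls in the strong range.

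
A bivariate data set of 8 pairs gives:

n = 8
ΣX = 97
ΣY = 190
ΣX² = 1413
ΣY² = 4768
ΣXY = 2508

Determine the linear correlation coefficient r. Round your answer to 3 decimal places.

0.830

r = (nΣXY − ΣXΣY) / √[(nΣX² − (ΣX)²)(nΣY² − (ΣY)²)]
Numerator: 8×2508 − 97×190 = 1634
Denominator: √[(11304 − 9409)(38144 − 36100)] = √[1895 × 2044] = 1968.0904
r = 1634 / 1968.0904 ≈ 0.830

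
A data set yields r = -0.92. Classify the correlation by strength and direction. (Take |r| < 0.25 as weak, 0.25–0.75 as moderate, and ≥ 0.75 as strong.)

r = -0.92 < 0 so the relationship is negative.
|r| = 0.92, which falls in the strong range.

strong negative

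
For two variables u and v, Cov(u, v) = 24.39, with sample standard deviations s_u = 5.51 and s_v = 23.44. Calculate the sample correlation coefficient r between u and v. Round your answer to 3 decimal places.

0.189

r = Cov(u,v) / (s_u · s_v) = 24.39 / (5.51 × 23.44)
  = 24.39 / 129.1544 ≈ 0.189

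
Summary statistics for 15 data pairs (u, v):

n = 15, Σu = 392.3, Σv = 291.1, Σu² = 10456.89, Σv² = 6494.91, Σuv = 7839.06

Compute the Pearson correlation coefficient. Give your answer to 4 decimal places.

r = (nΣuv − ΣuΣv) / √[(nΣu² − (Σu)²)(nΣv² − (Σv)²)]
Numerator: 15×7839.06 − 392.3×291.1 = 3387.37
Denominator: √[(156853.35 − 153899.29)(97423.65 − 84739.21)] = √[2954.06 × 12684.44] = 6121.3231
r = 3387.37 / 6121.3231 ≈ 0.5534

0.5534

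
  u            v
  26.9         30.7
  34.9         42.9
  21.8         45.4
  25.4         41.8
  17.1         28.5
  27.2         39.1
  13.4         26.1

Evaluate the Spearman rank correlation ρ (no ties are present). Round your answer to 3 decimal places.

Rank u: 5, 7, 3, 4, 2, 6, 1
Rank v: 3, 6, 7, 5, 2, 4, 1
d = rank(u) − rank(v): 2, 1, -4, -1, 0, 2, 0; Σd² = 26
ρ = 1 − 6Σd² / [n(n²−1)] = 1 − 6×26 / (7×48) = 1 − 156/336 ≈ 0.536

0.536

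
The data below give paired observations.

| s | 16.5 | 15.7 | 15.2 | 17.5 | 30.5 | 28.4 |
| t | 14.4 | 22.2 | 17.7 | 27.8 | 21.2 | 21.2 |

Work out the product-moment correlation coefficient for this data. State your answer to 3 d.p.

0.138

n = 6, Σs = 123.8, Σt = 124.5, Σs² = 2792.84, Σt² = 2685.21, Σst = 2590.36
nΣst − ΣsΣt = 15542.16 − 15413.1 = 129.06
nΣs² − (Σs)² = 16757.04 − 15326.44 = 1430.6; nΣt² − (Σt)² = 16111.26 − 15500.25 = 611.01
r = 129.06 / √(1430.6 × 611.01) = 129.06 / 934.9390 ≈ 0.138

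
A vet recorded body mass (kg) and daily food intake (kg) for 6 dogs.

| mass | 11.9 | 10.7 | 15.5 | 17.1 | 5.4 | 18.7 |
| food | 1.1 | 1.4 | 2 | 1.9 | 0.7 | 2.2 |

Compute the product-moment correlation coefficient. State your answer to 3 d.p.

0.953

n = 6, Σx = 79.3, Σy = 9.3, Σx² = 1167.61, Σy² = 16.11, Σxy = 136.48
nΣxy − ΣxΣy = 818.88 − 737.49 = 81.39
nΣx² − (Σx)² = 7005.66 − 6288.49 = 717.17; nΣy² − (Σy)² = 96.66 − 86.49 = 10.17
r = 81.39 / √(717.17 × 10.17) = 81.39 / 85.4027 ≈ 0.953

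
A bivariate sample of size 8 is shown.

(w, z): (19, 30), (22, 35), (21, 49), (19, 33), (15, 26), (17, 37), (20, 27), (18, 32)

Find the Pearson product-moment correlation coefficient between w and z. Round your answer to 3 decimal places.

n = 8, Σw = 151, Σz = 269, Σw² = 2885, Σz² = 9413, Σwz = 5131
nΣwz − ΣwΣz = 41048 − 40619 = 429
nΣw² − (Σw)² = 23080 − 22801 = 279; nΣz² − (Σz)² = 75304 − 72361 = 2943
r = 429 / √(279 × 2943) = 429 / 906.1440 ≈ 0.473

0.473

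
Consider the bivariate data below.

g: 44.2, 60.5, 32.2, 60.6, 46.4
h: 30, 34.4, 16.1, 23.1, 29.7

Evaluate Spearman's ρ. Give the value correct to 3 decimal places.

Rank g: 2, 4, 1, 5, 3
Rank h: 4, 5, 1, 2, 3
d = rank(g) − rank(h): -2, -1, 0, 3, 0; Σd² = 14
ρ = 1 − 6Σd² / [n(n²−1)] = 1 − 6×14 / (5×24) = 1 − 84/120 ≈ 0.300

0.300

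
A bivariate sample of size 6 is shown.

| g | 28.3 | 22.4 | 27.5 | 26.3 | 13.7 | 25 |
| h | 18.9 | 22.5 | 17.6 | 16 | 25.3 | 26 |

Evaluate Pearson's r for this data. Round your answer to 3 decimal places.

-0.659

n = 6, Σg = 143.2, Σh = 126.3, Σg² = 3563.28, Σh² = 2745.31, Σgh = 2940.28
nΣgh − ΣgΣh = 17641.68 − 18086.16 = -444.48
nΣg² − (Σg)² = 21379.68 − 20506.24 = 873.44; nΣh² − (Σh)² = 16471.86 − 15951.69 = 520.17
r = -444.48 / √(873.44 × 520.17) = -444.48 / 674.0455 ≈ -0.659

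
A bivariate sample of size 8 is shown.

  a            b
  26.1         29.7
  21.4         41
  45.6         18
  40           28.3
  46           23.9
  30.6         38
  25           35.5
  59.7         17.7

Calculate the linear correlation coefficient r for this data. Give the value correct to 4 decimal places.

-0.8941

n = 8, Σa = 294.4, Σb = 232.1, Σa² = 12059.98, Σb² = 7276.73, Σab = 7811.76
nΣab − ΣaΣb = 62494.08 − 68330.24 = -5836.16
nΣa² − (Σa)² = 96479.84 − 86671.36 = 9808.48; nΣb² − (Σb)² = 58213.84 − 53870.41 = 4343.43
r = -5836.16 / √(9808.48 × 4343.43) = -5836.16 / 6527.0549 ≈ -0.8941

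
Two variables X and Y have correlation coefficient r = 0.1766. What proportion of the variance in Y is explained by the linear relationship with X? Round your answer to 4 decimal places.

r² = (0.1766)² = 0.0312

0.0312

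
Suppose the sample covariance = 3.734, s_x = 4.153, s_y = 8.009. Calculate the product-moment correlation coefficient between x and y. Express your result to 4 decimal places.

0.1123

r = Cov(x,y) / (s_x · s_y) = 3.734 / (4.153 × 8.009)
  = 3.734 / 33.2614 ≈ 0.1123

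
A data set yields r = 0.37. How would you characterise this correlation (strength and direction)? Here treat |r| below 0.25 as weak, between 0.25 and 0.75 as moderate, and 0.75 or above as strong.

r = 0.37 > 0 so the relationship is positive.
|r| = 0.37, which falls in the moderate range.

moderate positive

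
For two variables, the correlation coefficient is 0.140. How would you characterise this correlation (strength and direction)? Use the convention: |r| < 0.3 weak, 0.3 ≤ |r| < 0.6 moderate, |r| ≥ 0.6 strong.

r = 0.140 > 0 so the relationship is positive.
|r| = 0.140, which falls in the weak range.

weak positive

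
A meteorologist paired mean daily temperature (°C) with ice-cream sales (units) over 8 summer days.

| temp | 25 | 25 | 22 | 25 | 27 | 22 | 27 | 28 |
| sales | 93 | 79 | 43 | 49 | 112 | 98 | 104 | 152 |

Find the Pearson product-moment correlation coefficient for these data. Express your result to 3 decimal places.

0.683

n = 8, Σx = 201, Σy = 730, Σx² = 5085, Σy² = 75208, Σxy = 18715
nΣxy − ΣxΣy = 149720 − 146730 = 2990
nΣx² − (Σx)² = 40680 − 40401 = 279; nΣy² − (Σy)² = 601664 − 532900 = 68764
r = 2990 / √(279 × 68764) = 2990 / 4380.0863 ≈ 0.683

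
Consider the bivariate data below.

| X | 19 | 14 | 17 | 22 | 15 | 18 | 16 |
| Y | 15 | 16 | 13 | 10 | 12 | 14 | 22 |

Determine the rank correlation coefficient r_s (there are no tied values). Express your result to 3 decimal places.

Rank X: 6, 1, 4, 7, 2, 5, 3
Rank Y: 5, 6, 3, 1, 2, 4, 7
d = rank(X) − rank(Y): 1, -5, 1, 6, 0, 1, -4; Σd² = 80
ρ = 1 − 6Σd² / [n(n²−1)] = 1 − 6×80 / (7×48) = 1 − 480/336 ≈ -0.429

-0.429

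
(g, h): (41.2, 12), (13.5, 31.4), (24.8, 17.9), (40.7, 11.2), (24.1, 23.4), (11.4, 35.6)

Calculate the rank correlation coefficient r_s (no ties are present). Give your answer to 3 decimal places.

Rank g: 6, 2, 4, 5, 3, 1
Rank h: 2, 5, 3, 1, 4, 6
d = rank(g) − rank(h): 4, -3, 1, 4, -1, -5; Σd² = 68
ρ = 1 − 6Σd² / [n(n²−1)] = 1 − 6×68 / (6×35) = 1 − 408/210 ≈ -0.943

-0.943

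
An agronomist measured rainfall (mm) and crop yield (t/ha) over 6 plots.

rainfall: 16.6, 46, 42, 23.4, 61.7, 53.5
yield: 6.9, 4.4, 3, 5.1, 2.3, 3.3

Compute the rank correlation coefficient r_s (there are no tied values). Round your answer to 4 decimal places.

Rank rainfall: 1, 4, 3, 2, 6, 5
Rank yield: 6, 4, 2, 5, 1, 3
d = rank(rainfall) − rank(yield): -5, 0, 1, -3, 5, 2; Σd² = 64
ρ = 1 − 6Σd² / [n(n²−1)] = 1 − 6×64 / (6×35) = 1 − 384/210 ≈ -0.8286

-0.8286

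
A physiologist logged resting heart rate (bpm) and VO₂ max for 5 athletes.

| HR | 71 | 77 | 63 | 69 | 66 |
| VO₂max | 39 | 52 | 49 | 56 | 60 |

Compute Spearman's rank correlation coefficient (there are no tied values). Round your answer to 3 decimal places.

Rank HR: 4, 5, 1, 3, 2
Rank VO₂max: 1, 3, 2, 4, 5
d = rank(HR) − rank(VO₂max): 3, 2, -1, -1, -3; Σd² = 24
ρ = 1 − 6Σd² / [n(n²−1)] = 1 − 6×24 / (5×24) = 1 − 144/120 ≈ -0.200

-0.200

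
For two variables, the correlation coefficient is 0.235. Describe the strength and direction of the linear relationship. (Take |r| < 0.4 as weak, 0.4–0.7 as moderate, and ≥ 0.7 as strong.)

weak positive

r = 0.235 > 0 so the relationship is positive.
|r| = 0.235, which falls in the weak range.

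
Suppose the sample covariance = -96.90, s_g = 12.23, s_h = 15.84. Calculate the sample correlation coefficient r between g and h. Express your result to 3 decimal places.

-0.500

r = Cov(g,h) / (s_g · s_h) = -96.90 / (12.23 × 15.84)
  = -96.90 / 193.7232 ≈ -0.500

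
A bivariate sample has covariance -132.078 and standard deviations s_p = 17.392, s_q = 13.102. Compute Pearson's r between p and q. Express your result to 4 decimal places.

-0.5796

r = Cov(p,q) / (s_p · s_q) = -132.078 / (17.392 × 13.102)
  = -132.078 / 227.8700 ≈ -0.5796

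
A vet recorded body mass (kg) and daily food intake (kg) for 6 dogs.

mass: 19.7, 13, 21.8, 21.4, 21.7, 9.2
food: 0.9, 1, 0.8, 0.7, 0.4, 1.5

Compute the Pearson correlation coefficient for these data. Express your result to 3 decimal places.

-0.885

n = 6, Σx = 106.8, Σy = 5.3, Σx² = 2045.82, Σy² = 5.35, Σxy = 85.63
nΣxy − ΣxΣy = 513.78 − 566.04 = -52.26
nΣx² − (Σx)² = 12274.92 − 11406.24 = 868.68; nΣy² − (Σy)² = 32.1 − 28.09 = 4.01
r = -52.26 / √(868.68 × 4.01) = -52.26 / 59.0204 ≈ -0.885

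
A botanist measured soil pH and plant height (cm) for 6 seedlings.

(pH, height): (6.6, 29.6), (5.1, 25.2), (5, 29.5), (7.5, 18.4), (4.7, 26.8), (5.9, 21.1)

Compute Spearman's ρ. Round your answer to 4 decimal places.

Rank pH: 5, 3, 2, 6, 1, 4
Rank height: 6, 3, 5, 1, 4, 2
d = rank(pH) − rank(height): -1, 0, -3, 5, -3, 2; Σd² = 48
ρ = 1 − 6Σd² / [n(n²−1)] = 1 − 6×48 / (6×35) = 1 − 288/210 ≈ -0.3714

-0.3714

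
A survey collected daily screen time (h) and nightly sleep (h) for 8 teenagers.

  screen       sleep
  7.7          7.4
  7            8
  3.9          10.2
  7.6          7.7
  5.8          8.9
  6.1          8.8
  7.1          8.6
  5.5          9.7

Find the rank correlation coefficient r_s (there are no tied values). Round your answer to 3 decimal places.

Rank screen: 8, 5, 1, 7, 3, 4, 6, 2
Rank sleep: 1, 3, 8, 2, 6, 5, 4, 7
d = rank(screen) − rank(sleep): 7, 2, -7, 5, -3, -1, 2, -5; Σd² = 166
ρ = 1 − 6Σd² / [n(n²−1)] = 1 − 6×166 / (8×63) = 1 − 996/504 ≈ -0.976

-0.976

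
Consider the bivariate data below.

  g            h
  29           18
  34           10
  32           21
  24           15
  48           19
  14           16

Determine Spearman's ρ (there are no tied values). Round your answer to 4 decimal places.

Rank g: 3, 5, 4, 2, 6, 1
Rank h: 4, 1, 6, 2, 5, 3
d = rank(g) − rank(h): -1, 4, -2, 0, 1, -2; Σd² = 26
ρ = 1 − 6Σd² / [n(n²−1)] = 1 − 6×26 / (6×35) = 1 − 156/210 ≈ 0.2571

0.2571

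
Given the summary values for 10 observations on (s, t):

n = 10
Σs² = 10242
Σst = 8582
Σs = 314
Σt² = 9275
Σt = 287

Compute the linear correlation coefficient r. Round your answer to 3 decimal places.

-0.682

r = (nΣst − ΣsΣt) / √[(nΣs² − (Σs)²)(nΣt² − (Σt)²)]
Numerator: 10×8582 − 314×287 = -4298
Denominator: √[(102420 − 98596)(92750 − 82369)] = √[3824 × 10381] = 6300.5511
r = -4298 / 6300.5511 ≈ -0.682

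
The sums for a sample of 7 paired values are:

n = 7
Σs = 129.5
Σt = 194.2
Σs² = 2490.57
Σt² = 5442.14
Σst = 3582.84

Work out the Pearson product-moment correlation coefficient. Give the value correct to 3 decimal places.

r = (nΣst − ΣsΣt) / √[(nΣs² − (Σs)²)(nΣt² − (Σt)²)]
Numerator: 7×3582.84 − 129.5×194.2 = -69.02
Denominator: √[(17433.99 − 16770.25)(38094.98 − 37713.64)] = √[663.74 × 381.34] = 503.1010
r = -69.02 / 503.1010 ≈ -0.137

-0.137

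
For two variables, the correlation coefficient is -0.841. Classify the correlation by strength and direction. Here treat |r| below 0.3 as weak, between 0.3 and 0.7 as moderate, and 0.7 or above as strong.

r = -0.841 < 0 so the relationship is negative.
|r| = 0.841, which falls in the strong range.

strong negative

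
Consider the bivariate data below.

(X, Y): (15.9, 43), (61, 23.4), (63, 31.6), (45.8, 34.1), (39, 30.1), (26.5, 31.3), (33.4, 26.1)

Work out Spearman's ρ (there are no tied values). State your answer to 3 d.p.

Rank X: 1, 6, 7, 5, 4, 2, 3
Rank Y: 7, 1, 5, 6, 3, 4, 2
d = rank(X) − rank(Y): -6, 5, 2, -1, 1, -2, 1; Σd² = 72
ρ = 1 − 6Σd² / [n(n²−1)] = 1 − 6×72 / (7×48) = 1 − 432/336 ≈ -0.286

-0.286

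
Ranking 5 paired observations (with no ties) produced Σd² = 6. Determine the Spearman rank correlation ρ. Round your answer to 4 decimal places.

0.7000

ρ = 1 − 6Σd² / [n(n²−1)] = 1 − 6×6 / (5×24)
  = 1 − 36/120 = 1 − 0.30000 ≈ 0.7000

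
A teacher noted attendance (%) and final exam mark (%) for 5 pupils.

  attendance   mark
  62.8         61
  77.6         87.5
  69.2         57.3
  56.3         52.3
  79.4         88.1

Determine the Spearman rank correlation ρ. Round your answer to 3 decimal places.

Rank attendance: 2, 4, 3, 1, 5
Rank mark: 3, 4, 2, 1, 5
d = rank(attendance) − rank(mark): -1, 0, 1, 0, 0; Σd² = 2
ρ = 1 − 6Σd² / [n(n²−1)] = 1 − 6×2 / (5×24) = 1 − 12/120 ≈ 0.900

0.900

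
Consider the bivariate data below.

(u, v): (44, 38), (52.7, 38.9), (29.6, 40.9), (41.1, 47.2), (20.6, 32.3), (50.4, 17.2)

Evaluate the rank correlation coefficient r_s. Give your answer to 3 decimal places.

-0.143

Rank u: 4, 6, 2, 3, 1, 5
Rank v: 3, 4, 5, 6, 2, 1
d = rank(u) − rank(v): 1, 2, -3, -3, -1, 4; Σd² = 40
ρ = 1 − 6Σd² / [n(n²−1)] = 1 − 6×40 / (6×35) = 1 − 240/210 ≈ -0.143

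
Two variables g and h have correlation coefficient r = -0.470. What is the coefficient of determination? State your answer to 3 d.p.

0.221

r² = (-0.470)² = 0.221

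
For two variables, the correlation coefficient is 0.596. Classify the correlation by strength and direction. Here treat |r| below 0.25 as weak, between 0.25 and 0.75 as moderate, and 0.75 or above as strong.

r = 0.596 > 0 so the relationship is positive.
|r| = 0.596, which falls in the moderate range.

moderate positive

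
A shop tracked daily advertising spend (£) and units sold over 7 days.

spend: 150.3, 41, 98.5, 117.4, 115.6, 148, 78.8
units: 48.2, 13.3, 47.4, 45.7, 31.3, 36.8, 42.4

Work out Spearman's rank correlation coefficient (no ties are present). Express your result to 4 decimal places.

Rank spend: 7, 1, 3, 5, 4, 6, 2
Rank units: 7, 1, 6, 5, 2, 3, 4
d = rank(spend) − rank(units): 0, 0, -3, 0, 2, 3, -2; Σd² = 26
ρ = 1 − 6Σd² / [n(n²−1)] = 1 − 6×26 / (7×48) = 1 − 156/336 ≈ 0.5357

0.5357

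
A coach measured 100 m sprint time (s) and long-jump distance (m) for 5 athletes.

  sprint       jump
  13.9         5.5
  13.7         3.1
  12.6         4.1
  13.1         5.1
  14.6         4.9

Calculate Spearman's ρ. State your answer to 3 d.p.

0.300

Rank sprint: 4, 3, 1, 2, 5
Rank jump: 5, 1, 2, 4, 3
d = rank(sprint) − rank(jump): -1, 2, -1, -2, 2; Σd² = 14
ρ = 1 − 6Σd² / [n(n²−1)] = 1 − 6×14 / (5×24) = 1 − 84/120 ≈ 0.300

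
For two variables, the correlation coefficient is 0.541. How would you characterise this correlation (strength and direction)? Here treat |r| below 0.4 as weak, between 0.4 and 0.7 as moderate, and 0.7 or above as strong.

moderate positive

r = 0.541 > 0 so the relationship is positive.
|r| = 0.541, which falls in the moderate range.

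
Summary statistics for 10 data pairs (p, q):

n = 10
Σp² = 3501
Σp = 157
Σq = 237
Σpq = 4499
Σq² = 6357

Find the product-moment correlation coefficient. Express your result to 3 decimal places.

0.889

r = (nΣpq − ΣpΣq) / √[(nΣp² − (Σp)²)(nΣq² − (Σq)²)]
Numerator: 10×4499 − 157×237 = 7781
Denominator: √[(35010 − 24649)(63570 − 56169)] = √[10361 × 7401] = 8756.8123
r = 7781 / 8756.8123 ≈ 0.889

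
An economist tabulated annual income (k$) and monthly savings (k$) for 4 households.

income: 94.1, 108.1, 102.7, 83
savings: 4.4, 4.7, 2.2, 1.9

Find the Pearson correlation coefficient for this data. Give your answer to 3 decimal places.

0.537

n = 4, Σx = 387.9, Σy = 13.2, Σx² = 37976.71, Σy² = 49.9, Σxy = 1305.75
nΣxy − ΣxΣy = 5223 − 5120.28 = 102.72
nΣx² − (Σx)² = 151906.84 − 150466.41 = 1440.43; nΣy² − (Σy)² = 199.6 − 174.24 = 25.36
r = 102.72 / √(1440.43 × 25.36) = 102.72 / 191.1264 ≈ 0.537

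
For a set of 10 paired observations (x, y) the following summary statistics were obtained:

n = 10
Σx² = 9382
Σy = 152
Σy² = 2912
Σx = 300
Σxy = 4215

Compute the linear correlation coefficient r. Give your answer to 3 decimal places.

-0.720

r = (nΣxy − ΣxΣy) / √[(nΣx² − (Σx)²)(nΣy² − (Σy)²)]
Numerator: 10×4215 − 300×152 = -3450
Denominator: √[(93820 − 90000)(29120 − 23104)] = √[3820 × 6016] = 4793.8627
r = -3450 / 4793.8627 ≈ -0.720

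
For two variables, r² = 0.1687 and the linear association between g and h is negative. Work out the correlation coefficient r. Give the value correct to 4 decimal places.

-0.4107

|r| = √0.1687 = 0.4107
The association is negative, so r = −0.4107.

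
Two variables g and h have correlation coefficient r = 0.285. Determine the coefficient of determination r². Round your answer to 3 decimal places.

r² = (0.285)² = 0.081

0.081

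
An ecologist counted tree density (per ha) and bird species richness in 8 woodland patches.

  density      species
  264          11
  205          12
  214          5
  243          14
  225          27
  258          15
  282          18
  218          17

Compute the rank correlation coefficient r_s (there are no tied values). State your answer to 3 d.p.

Rank density: 7, 1, 2, 5, 4, 6, 8, 3
Rank species: 2, 3, 1, 4, 8, 5, 7, 6
d = rank(density) − rank(species): 5, -2, 1, 1, -4, 1, 1, -3; Σd² = 58
ρ = 1 − 6Σd² / [n(n²−1)] = 1 − 6×58 / (8×63) = 1 − 348/504 ≈ 0.310

0.310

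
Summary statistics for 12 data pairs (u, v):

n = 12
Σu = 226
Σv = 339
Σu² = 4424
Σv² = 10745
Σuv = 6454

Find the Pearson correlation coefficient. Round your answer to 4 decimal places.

0.1570

r = (nΣuv − ΣuΣv) / √[(nΣu² − (Σu)²)(nΣv² − (Σv)²)]
Numerator: 12×6454 − 226×339 = 834
Denominator: √[(53088 − 51076)(128940 − 114921)] = √[2012 × 14019] = 5310.9536
r = 834 / 5310.9536 ≈ 0.1570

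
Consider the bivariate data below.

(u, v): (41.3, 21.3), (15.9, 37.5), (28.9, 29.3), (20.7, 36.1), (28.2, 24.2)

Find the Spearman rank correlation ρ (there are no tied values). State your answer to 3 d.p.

-0.900

Rank u: 5, 1, 4, 2, 3
Rank v: 1, 5, 3, 4, 2
d = rank(u) − rank(v): 4, -4, 1, -2, 1; Σd² = 38
ρ = 1 − 6Σd² / [n(n²−1)] = 1 − 6×38 / (5×24) = 1 − 228/120 ≈ -0.900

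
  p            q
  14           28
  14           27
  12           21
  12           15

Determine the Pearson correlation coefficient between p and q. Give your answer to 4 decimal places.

n = 4, Σp = 52, Σq = 91, Σp² = 680, Σq² = 2179, Σpq = 1202
nΣpq − ΣpΣq = 4808 − 4732 = 76
nΣp² − (Σp)² = 2720 − 2704 = 16; nΣq² − (Σq)² = 8716 − 8281 = 435
r = 76 / √(16 × 435) = 76 / 83.4266 ≈ 0.9110

0.9110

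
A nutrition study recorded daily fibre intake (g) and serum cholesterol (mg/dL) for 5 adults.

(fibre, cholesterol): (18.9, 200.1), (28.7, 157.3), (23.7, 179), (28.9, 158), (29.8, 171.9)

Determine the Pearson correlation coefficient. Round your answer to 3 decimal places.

n = 5, Σx = 130, Σy = 866.3, Σx² = 3465.84, Σy² = 151337.91, Σxy = 22227.52
nΣxy − ΣxΣy = 111137.6 − 112619 = -1481.4
nΣx² − (Σx)² = 17329.2 − 16900 = 429.2; nΣy² − (Σy)² = 756689.55 − 750475.69 = 6213.86
r = -1481.4 / √(429.2 × 6213.86) = -1481.4 / 1633.0918 ≈ -0.907

-0.907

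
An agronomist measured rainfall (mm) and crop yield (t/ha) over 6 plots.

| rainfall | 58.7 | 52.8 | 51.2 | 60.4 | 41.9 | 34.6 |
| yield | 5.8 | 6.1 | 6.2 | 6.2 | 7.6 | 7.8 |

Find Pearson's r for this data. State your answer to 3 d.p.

n = 6, Σx = 299.6, Σy = 39.7, Σx² = 15455.9, Σy² = 266.33, Σxy = 1942.78
nΣxy − ΣxΣy = 11656.68 − 11894.12 = -237.44
nΣx² − (Σx)² = 92735.4 − 89760.16 = 2975.24; nΣy² − (Σy)² = 1597.98 − 1576.09 = 21.89
r = -237.44 / √(2975.24 × 21.89) = -237.44 / 255.2019 ≈ -0.930

-0.930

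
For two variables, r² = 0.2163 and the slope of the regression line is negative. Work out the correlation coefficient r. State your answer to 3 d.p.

|r| = √0.2163 = 0.465
The association is negative, so r = −0.465.

-0.465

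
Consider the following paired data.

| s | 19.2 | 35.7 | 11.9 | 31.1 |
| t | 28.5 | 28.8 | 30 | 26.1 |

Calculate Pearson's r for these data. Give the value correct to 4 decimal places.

-0.5880

n = 4, Σs = 97.9, Σt = 113.4, Σs² = 2751.95, Σt² = 3222.9, Σst = 2744.07
nΣst − ΣsΣt = 10976.28 − 11101.86 = -125.58
nΣs² − (Σs)² = 11007.8 − 9584.41 = 1423.39; nΣt² − (Σt)² = 12891.6 − 12859.56 = 32.04
r = -125.58 / √(1423.39 × 32.04) = -125.58 / 213.5542 ≈ -0.5880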